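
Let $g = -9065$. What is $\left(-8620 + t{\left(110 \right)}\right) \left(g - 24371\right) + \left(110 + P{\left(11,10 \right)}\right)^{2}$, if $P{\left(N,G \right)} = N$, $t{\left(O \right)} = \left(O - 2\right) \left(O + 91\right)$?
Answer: $-437595727$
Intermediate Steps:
$t{\left(O \right)} = \left(-2 + O\right) \left(91 + O\right)$
$\left(-8620 + t{\left(110 \right)}\right) \left(g - 24371\right) + \left(110 + P{\left(11,10 \right)}\right)^{2} = \left(-8620 + \left(-182 + 110^{2} + 89 \cdot 110\right)\right) \left(-9065 - 24371\right) + \left(110 + 11\right)^{2} = \left(-8620 + \left(-182 + 12100 + 9790\right)\right) \left(-33436\right) + 121^{2} = \left(-8620 + 21708\right) \left(-33436\right) + 14641 = 13088 \left(-33436\right) + 14641 = -437610368 + 14641 = -437595727$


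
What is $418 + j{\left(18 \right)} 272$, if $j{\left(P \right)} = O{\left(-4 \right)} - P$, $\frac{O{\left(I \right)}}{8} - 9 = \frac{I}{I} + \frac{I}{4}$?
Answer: $15106$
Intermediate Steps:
$O{\left(I \right)} = 80 + 2 I$ ($O{\left(I \right)} = 72 + 8 \left(\frac{I}{I} + \frac{I}{4}\right) = 72 + 8 \left(1 + I \frac{1}{4}\right) = 72 + 8 \left(1 + \frac{I}{4}\right) = 72 + \left(8 + 2 I\right) = 80 + 2 I$)
$j{\left(P \right)} = 72 - P$ ($j{\left(P \right)} = \left(80 + 2 \left(-4\right)\right) - P = \left(80 - 8\right) - P = 72 - P$)
$418 + j{\left(18 \right)} 272 = 418 + \left(72 - 18\right) 272 = 418 + 54 \cdot 272 = 418 + 14688 = 15106$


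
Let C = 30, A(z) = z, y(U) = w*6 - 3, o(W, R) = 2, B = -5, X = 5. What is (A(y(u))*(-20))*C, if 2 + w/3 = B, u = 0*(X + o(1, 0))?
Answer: 77400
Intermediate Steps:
u = 0 (u = 0*(5 + 2) = 0*7 = 0)
w = -21 (w = -6 + 3*(-5) = -6 - 15 = -21)
y(U) = -129 (y(U) = -21*6 - 3 = -126 - 3 = -129)
(A(y(u))*(-20))*C = -129*(-20)*30 = 2580*30 = 77400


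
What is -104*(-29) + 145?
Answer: 3161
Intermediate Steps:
-104*(-29) + 145 = 3016 + 145 = 3161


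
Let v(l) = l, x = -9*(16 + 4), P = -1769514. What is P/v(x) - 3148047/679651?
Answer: 28621078837/2912790 ≈ 9826.0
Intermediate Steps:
x = -180 (x = -9*20 = -180)
P/v(x) - 3148047/679651 = -1769514/(-180) - 3148047/679651 = -1769514*(-1/180) - 3148047*1/679651 = 294919/30 - 449721/97093 = 28621078837/2912790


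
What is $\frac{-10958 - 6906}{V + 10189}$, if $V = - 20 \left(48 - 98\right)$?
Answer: $- \frac{17864}{11189} \approx -1.5966$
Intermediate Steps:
$V = 1000$ ($V = \left(-20\right) \left(-50\right) = 1000$)
$\frac{-10958 - 6906}{V + 10189} = \frac{-10958 - 6906}{1000 + 10189} = - \frac{17864}{11189}$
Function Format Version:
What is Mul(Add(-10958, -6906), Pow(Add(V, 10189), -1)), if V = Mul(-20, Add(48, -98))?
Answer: Rational(-17864, 11189) ≈ -1.5966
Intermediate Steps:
V = 1000 (V = Mul(-20, -50) = 1000)
Mul(Add(-10958, -6906), Pow(Add(V, 10189), -1)) = Mul(Add(-10958, -6906), Pow(Add(1000, 10189), -1)) = Mul(-17864, Pow(11189, -1)) = Mul(-17864, Rational(1, 11189)) = Rational(-17864, 11189)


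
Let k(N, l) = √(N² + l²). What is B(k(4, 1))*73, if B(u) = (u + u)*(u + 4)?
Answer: 2482 + 584*√17 ≈ 4889.9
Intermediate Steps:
B(u) = 2*u*(4 + u) (B(u) = (2*u)*(4 + u) = 2*u*(4 + u))
B(k(4, 1))*73 = (2*√(4² + 1²)*(4 + √(4² + 1²)))*73 = (2*√(16 + 1)*(4 + √(16 + 1)))*73 = (2*√17*(4 + √17))*73 = 146*√17*(4 + √17)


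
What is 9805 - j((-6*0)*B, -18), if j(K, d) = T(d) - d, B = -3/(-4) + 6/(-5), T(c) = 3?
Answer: 9784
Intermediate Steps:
B = -9/20 (B = -3*(-¼) + 6*(-⅕) = ¾ - 6/5 = -9/20 ≈ -0.45000)
j(K, d) = 3 - d
9805 - j((-6*0)*B, -18) = 9805 - (3 - 1*(-18)) = 9805 - (3 + 18) = 9805 - 1*21 = 9805 - 21 = 9784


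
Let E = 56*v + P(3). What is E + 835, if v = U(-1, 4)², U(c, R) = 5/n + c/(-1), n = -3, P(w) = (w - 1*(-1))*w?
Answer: 7847/9 ≈ 871.89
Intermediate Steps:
P(w) = w*(1 + w) (P(w) = (w + 1)*w = (1 + w)*w = w*(1 + w))
U(c, R) = -5/3 - c (U(c, R) = 5/(-3) + c/(-1) = 5*(-⅓) + c*(-1) = -5/3 - c)
v = 4/9 (v = (-5/3 - 1*(-1))² = (-5/3 + 1)² = (-⅔)² = 4/9 ≈ 0.44444)
E = 332/9 (E = 56*(4/9) + 3*(1 + 3) = 224/9 + 3*4 = 224/9 + 12 = 332/9 ≈ 36.889)
E + 835 = 332/9 + 835 = 7847/9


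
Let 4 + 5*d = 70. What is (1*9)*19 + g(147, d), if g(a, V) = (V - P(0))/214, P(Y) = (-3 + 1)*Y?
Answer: 91518/535 ≈ 171.06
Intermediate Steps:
P(Y) = -2*Y
d = 66/5 (d = -4/5 + (1/5)*70 = -4/5 + 14 = 66/5 ≈ 13.200)
g(a, V) = V/214 (g(a, V) = (V - (-2)*0)/214 = (V - 1*0)*(1/214) = (V + 0)*(1/214) = V*(1/214) = V/214)
(1*9)*19 + g(147, d) = (1*9)*19 + (1/214)*(66/5) = 9*19 + 33/535 = 171 + 33/535 = 91518/535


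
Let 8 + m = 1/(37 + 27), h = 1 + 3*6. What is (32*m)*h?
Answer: -9709/2 ≈ -4854.5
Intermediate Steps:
h = 19 (h = 1 + 18 = 19)
m = -511/64 (m = -8 + 1/(37 + 27) = -8 + 1/64 = -511/64 ≈ -7.9844)
(32*m)*h = (32*(-511/64))*19 = -511/2*19 = -9709/2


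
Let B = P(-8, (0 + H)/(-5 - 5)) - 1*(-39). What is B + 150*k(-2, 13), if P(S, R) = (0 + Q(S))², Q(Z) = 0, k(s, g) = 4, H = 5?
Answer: 639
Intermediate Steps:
P(S, R) = 0 (P(S, R) = (0 + 0)² = 0² = 0)
B = 39 (B = 0 - 1*(-39) = 0 + 39 = 39)
B + 150*k(-2, 13) = 39 + 150*4 = 39 + 600 = 639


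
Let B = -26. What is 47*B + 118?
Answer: -1104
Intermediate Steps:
47*B + 118 = 47*(-26) + 118 = -1222 + 118 = -1104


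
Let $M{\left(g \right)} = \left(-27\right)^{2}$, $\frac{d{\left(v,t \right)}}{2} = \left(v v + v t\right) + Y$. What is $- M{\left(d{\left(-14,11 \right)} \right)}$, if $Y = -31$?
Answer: $-729$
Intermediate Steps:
$d{\left(v,t \right)} = -62 + 2 v^{2} + 2 t v$ ($d{\left(v,t \right)} = 2 \left(\left(v v + v t\right) - 31\right) = 2 \left(\left(v^{2} + t v\right) - 31\right) = 2 \left(-31 + v^{2} + t v\right) = -62 + 2 v^{2} + 2 t v$)
$M{\left(g \right)} = 729$
$- M{\left(d{\left(-14,11 \right)} \right)} = \left(-1\right) 729 = -729$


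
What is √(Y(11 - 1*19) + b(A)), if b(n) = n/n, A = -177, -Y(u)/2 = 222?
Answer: I*√443 ≈ 21.048*I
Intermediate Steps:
Y(u) = -444 (Y(u) = -2*222 = -444)
b(n) = 1
√(Y(11 - 1*19) + b(A)) = √(-444 + 1) = √(-443) = I*√443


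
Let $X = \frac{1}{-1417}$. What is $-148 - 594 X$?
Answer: $- \frac{209122}{1417} \approx -147.58$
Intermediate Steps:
$X = - \frac{1}{1417} \approx -0.00070572$
$-148 - 594 X = -148 - - \frac{594}{1417} = -148 + \frac{594}{1417} = - \frac{209122}{1417}$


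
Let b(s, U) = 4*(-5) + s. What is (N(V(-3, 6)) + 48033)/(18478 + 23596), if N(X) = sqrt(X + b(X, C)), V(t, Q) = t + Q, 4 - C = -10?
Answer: 48033/42074 + I*sqrt(14)/42074 ≈ 1.1416 + 8.893e-5*I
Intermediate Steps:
C = 14 (C = 4 - 1*(-10) = 4 + 10 = 14)
b(s, U) = -20 + s
V(t, Q) = Q + t
N(X) = sqrt(-20 + 2*X) (N(X) = sqrt(X + (-20 + X)) = sqrt(-20 + 2*X))
(N(V(-3, 6)) + 48033)/(18478 + 23596) = (sqrt(-20 + 2*(6 - 3)) + 48033)/(18478 + 23596) = (sqrt(-20 + 2*3) + 48033)/42074 = (sqrt(-20 + 6) + 48033)*(1/42074) = (sqrt(-14) + 48033)*(1/42074) = (I*sqrt(14) + 48033)*(1/42074) = (48033 + I*sqrt(14))*(1/42074) = 48033/42074 + I*sqrt(14)/42074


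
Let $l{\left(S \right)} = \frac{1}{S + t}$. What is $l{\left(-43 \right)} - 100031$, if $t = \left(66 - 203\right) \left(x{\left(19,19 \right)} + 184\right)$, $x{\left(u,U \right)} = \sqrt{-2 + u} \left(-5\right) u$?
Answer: $- \frac{11803767632647}{118001096} + \frac{685 \sqrt{17}}{118001096} \approx -1.0003 \cdot 10^{5}$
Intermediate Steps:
$x{\left(u,U \right)} = - 5 u \sqrt{-2 + u}$ ($x{\left(u,U \right)} = - 5 \sqrt{-2 + u} u = - 5 u \sqrt{-2 + u}$)
$t = -25208 + 13015 \sqrt{17}$ ($t = \left(66 - 203\right) \left(\left(-5\right) 19 \sqrt{-2 + 19} + 184\right) = - 137 \left(\left(-5\right) 19 \sqrt{17} + 184\right) = - 137 \left(- 95 \sqrt{17} + 184\right) = - 137 \left(184 - 95 \sqrt{17}\right) = -25208 + 13015 \sqrt{17} \approx 28454.0$)
$l{\left(S \right)} = \frac{1}{-25208 + S + 13015 \sqrt{17}}$ ($l{\left(S \right)} = \frac{1}{S - \left(25208 - 13015 \sqrt{17}\right)} = \frac{1}{-25208 + S + 13015 \sqrt{17}}$)
$l{\left(-43 \right)} - 100031 = \frac{1}{-25208 - 43 + 13015 \sqrt{17}} - 100031 = \frac{1}{-25251 + 13015 \sqrt{17}} - 100031 = -100031 + \frac{1}{-25251 + 13015 \sqrt{17}}$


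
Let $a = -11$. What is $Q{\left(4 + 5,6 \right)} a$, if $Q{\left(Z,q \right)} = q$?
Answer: $-66$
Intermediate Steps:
$Q{\left(4 + 5,6 \right)} a = 6 \left(-11\right) = -66$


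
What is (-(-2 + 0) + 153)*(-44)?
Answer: -6820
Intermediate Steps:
(-(-2 + 0) + 153)*(-44) = (-1*(-2) + 153)*(-44) = (2 + 153)*(-44) = 155*(-44) = -6820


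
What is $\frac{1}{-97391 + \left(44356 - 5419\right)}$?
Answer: $- \frac{1}{58454} \approx -1.7107 \cdot 10^{-5}$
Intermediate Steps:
$\frac{1}{-97391 + \left(44356 - 5419\right)} = \frac{1}{-97391 + 38937} = \frac{1}{-58454} = - \frac{1}{58454}$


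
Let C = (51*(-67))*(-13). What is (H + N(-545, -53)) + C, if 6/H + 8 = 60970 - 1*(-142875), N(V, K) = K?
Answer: 9043840022/203837 ≈ 44368.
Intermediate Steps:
H = 6/203837 (H = 6/(-8 + (60970 - 1*(-142875))) = 6/(-8 + (60970 + 142875)) = 6/(-8 + 203845) = 6/203837 ≈ 2.9435e-5)
C = 44421 (C = -3417*(-13) = 44421)
(H + N(-545, -53)) + C = (6/203837 - 53) + 44421 = -10803355/203837 + 44421 = 9043840022/203837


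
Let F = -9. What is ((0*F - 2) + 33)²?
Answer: 961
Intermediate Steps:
((0*F - 2) + 33)² = ((0*(-9) - 2) + 33)² = ((0 - 2) + 33)² = (-2 + 33)² = 31² = 961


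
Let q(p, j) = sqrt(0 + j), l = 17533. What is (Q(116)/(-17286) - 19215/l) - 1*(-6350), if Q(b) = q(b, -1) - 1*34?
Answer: 962098738466/151537719 - I/17286 ≈ 6348.9 - 5.785e-5*I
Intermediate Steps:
q(p, j) = sqrt(j)
Q(b) = -34 + I (Q(b) = sqrt(-1) - 1*34 = I - 34 = -34 + I)
(Q(116)/(-17286) - 19215/l) - 1*(-6350) = ((-34 + I)/(-17286) - 19215/17533) - 1*(-6350) = ((-34 + I)*(-1/17286) - 19215*1/17533) + 6350 = ((17/8643 - I/17286) - 19215/17533) + 6350 = (-165777184/151537719 - I/17286) + 6350 = 962098738466/151537719 - I/17286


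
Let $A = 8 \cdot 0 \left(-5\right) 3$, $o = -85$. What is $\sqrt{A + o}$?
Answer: $i \sqrt{85} \approx 9.2195 i$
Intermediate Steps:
$A = 0$ ($A = 8 \cdot 0 \cdot 3 = 8 \cdot 0 = 0$)
$\sqrt{A + o} = \sqrt{0 - 85} = \sqrt{-85} = i \sqrt{85}$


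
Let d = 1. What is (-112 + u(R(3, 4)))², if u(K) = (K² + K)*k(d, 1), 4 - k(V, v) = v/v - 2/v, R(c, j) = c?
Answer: 2704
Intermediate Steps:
k(V, v) = 3 + 2/v (k(V, v) = 4 - (v/v - 2/v) = 4 - (1 - 2/v) = 4 + (-1 + 2/v) = 3 + 2/v)
u(K) = 5*K + 5*K² (u(K) = (K² + K)*(3 + 2/1) = (K + K²)*(3 + 2*1) = (K + K²)*(3 + 2) = (K + K²)*5 = 5*K + 5*K²)
(-112 + u(R(3, 4)))² = (-112 + 5*3*(1 + 3))² = (-112 + 5*3*4)² = (-112 + 60)² = (-52)² = 2704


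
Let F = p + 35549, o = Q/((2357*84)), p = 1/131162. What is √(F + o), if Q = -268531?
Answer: √1498251198399965491934235/6492125514 ≈ 188.54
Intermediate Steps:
p = 1/131162 ≈ 7.6242e-6
o = -268531/197988 (o = -268531/(2357*84) = -268531/197988 ≈ -1.3563)
F = 4662677939/131162 (F = 1/131162 + 35549 = 4662677939/131162 ≈ 35549.)
√(F + o) = √(4662677939/131162 - 268531/197988) = √(461559529361855/12984251028) = √1498251198399965491934235/6492125514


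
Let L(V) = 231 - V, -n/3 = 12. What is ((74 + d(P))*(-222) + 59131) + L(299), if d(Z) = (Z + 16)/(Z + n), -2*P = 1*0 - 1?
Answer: 3034411/71 ≈ 42738.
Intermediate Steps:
n = -36 (n = -3*12 = -36)
P = ½ (P = -(1*0 - 1)/2 = -(0 - 1)/2 = -½*(-1) = ½ ≈ 0.50000)
d(Z) = (16 + Z)/(-36 + Z) (d(Z) = (Z + 16)/(Z - 36) = (16 + Z)/(-36 + Z))
((74 + d(P))*(-222) + 59131) + L(299) = ((74 + (16 + ½)/(-36 + ½))*(-222) + 59131) + (231 - 1*299) = ((74 + (33/2)/(-71/2))*(-222) + 59131) + (231 - 299) = ((74 - 2/71*33/2)*(-222) + 59131) - 68 = ((74 - 33/71)*(-222) + 59131) - 68 = ((5221/71)*(-222) + 59131) - 68 = (-1159062/71 + 59131) - 68 = 3039239/71 - 68 = 3034411/71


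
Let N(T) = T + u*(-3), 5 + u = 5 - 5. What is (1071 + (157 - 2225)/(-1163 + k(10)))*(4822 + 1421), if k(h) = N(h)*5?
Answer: 1158873523/173 ≈ 6.6987e+6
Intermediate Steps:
u = -5 (u = -5 + (5 - 5) = -5 + 0 = -5)
N(T) = 15 + T (N(T) = T - 5*(-3) = T + 15 = 15 + T)
k(h) = 75 + 5*h (k(h) = (15 + h)*5 = 75 + 5*h)
(1071 + (157 - 2225)/(-1163 + k(10)))*(4822 + 1421) = (1071 + (157 - 2225)/(-1163 + (75 + 5*10)))*(4822 + 1421) = (1071 - 2068/(-1163 + (75 + 50)))*6243 = (1071 - 2068/(-1163 + 125))*6243 = (1071 - 2068/(-1038))*6243 = (1071 - 2068*(-1/1038))*6243 = (1071 + 1034/519)*6243 = (556883/519)*6243 = 1158873523/173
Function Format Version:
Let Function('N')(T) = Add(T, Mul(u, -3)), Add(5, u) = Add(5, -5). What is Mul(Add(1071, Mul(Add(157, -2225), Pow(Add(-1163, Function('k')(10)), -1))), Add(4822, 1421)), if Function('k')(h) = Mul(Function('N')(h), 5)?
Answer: Rational(1158873523, 173) ≈ 6.6987e+6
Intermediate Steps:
u = -5 (u = Add(-5, Add(5, -5)) = Add(-5, 0) = -5)
Function('N')(T) = Add(15, T) (Function('N')(T) = Add(T, Mul(-5, -3)) = Add(T, 15) = Add(15, T))
Function('k')(h) = Add(75, Mul(5, h)) (Function('k')(h) = Mul(Add(15, h), 5) = Add(75, Mul(5, h)))
Mul(Add(1071, Mul(Add(157, -2225), Pow(Add(-1163, Function('k')(10)), -1))), Add(4822, 1421)) = Mul(Add(1071, Mul(Add(157, -2225), Pow(Add(-1163, Add(75, Mul(5, 10))), -1))), Add(4822, 1421)) = Mul(Add(1071, Mul(-2068, Pow(Add(-1163, Add(75, 50)), -1))), 6243) = Mul(Add(1071, Mul(-2068, Pow(Add(-1163, 125), -1))), 6243) = Mul(Add(1071, Mul(-2068, Pow(-1038, -1))), 6243) = Mul(Add(1071, Mul(-2068, Rational(-1, 1038))), 6243) = Mul(Add(1071, Rational(1034, 519)), 6243) = Mul(Rational(556883, 519), 6243) = Rational(1158873523, 173)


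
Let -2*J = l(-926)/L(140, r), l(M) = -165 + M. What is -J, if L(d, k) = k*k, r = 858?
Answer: -1091/1472328 ≈ -0.00074100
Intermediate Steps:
L(d, k) = k²
J = 1091/1472328 (J = -(-165 - 926)/(2*(858²)) = -(-1091)/(2*736164) = -½*(-1091/736164) = 1091/1472328 ≈ 0.00074100)
-J = -1*1091/1472328 = -1091/1472328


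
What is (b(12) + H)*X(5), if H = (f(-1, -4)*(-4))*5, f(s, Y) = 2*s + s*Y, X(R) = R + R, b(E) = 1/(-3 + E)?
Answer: -3590/9 ≈ -398.89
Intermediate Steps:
X(R) = 2*R
f(s, Y) = 2*s + Y*s
H = -40 (H = (-(2 - 4)*(-4))*5 = (-1*(-2)*(-4))*5 = (2*(-4))*5 = -8*5 = -40)
(b(12) + H)*X(5) = (1/(-3 + 12) - 40)*(2*5) = (1/9 - 40)*10 = (⅑ - 40)*10 = -359/9*10 = -3590/9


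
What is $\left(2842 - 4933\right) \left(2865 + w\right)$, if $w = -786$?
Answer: $-4347189$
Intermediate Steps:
$\left(2842 - 4933\right) \left(2865 + w\right) = \left(2842 - 4933\right) \left(2865 - 786\right) = \left(-2091\right) 2079 = -4347189$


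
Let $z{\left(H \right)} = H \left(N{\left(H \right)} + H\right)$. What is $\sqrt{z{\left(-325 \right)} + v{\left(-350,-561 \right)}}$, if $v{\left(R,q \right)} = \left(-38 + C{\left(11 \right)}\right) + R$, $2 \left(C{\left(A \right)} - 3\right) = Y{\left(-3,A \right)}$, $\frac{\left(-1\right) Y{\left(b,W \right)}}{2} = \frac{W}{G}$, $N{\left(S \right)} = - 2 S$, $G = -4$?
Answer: $\frac{i \sqrt{424029}}{2} \approx 325.59 i$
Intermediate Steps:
$z{\left(H \right)} = - H^{2}$ ($z{\left(H \right)} = H \left(- 2 H + H\right) = H \left(- H\right) = - H^{2}$)
$Y{\left(b,W \right)} = \frac{W}{2}$ ($Y{\left(b,W \right)} = - 2 \frac{W}{-4} = - 2 W \left(- \frac{1}{4}\right) = - 2 \left(- \frac{W}{4}\right) = \frac{W}{2}$)
$C{\left(A \right)} = 3 + \frac{A}{4}$ ($C{\left(A \right)} = 3 + \frac{\frac{1}{2} A}{2} = 3 + \frac{A}{4}$)
$v{\left(R,q \right)} = - \frac{129}{4} + R$ ($v{\left(R,q \right)} = \left(-38 + \left(3 + \frac{1}{4} \cdot 11\right)\right) + R = \left(-38 + \left(3 + \frac{11}{4}\right)\right) + R = \left(-38 + \frac{23}{4}\right) + R = - \frac{129}{4} + R$)
$\sqrt{z{\left(-325 \right)} + v{\left(-350,-561 \right)}} = \sqrt{- \left(-325\right)^{2} - \frac{1529}{4}} = \sqrt{\left(-1\right) 105625 - \frac{1529}{4}} = \sqrt{-105625 - \frac{1529}{4}} = \sqrt{- \frac{424029}{4}} = \frac{i \sqrt{424029}}{2}$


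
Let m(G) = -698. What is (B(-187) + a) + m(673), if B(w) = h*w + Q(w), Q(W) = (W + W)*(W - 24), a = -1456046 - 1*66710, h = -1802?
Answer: -1107566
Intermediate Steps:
a = -1522756 (a = -1456046 - 66710 = -1522756)
Q(W) = 2*W*(-24 + W) (Q(W) = (2*W)*(-24 + W) = 2*W*(-24 + W))
B(w) = -1802*w + 2*w*(-24 + w)
(B(-187) + a) + m(673) = (2*(-187)*(-925 - 187) - 1522756) - 698 = (2*(-187)*(-1112) - 1522756) - 698 = (415888 - 1522756) - 698 = -1106868 - 698 = -1107566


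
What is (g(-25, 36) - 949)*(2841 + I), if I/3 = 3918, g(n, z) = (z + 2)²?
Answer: 7224525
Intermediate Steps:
g(n, z) = (2 + z)²
I = 11754 (I = 3*3918 = 11754)
(g(-25, 36) - 949)*(2841 + I) = ((2 + 36)² - 949)*(2841 + 11754) = (38² - 949)*14595 = (1444 - 949)*14595 = 495*14595 = 7224525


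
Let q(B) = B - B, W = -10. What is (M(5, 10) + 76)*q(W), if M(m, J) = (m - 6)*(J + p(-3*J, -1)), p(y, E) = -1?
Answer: 0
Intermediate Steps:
q(B) = 0
M(m, J) = (-1 + J)*(-6 + m) (M(m, J) = (m - 6)*(J - 1) = (-6 + m)*(-1 + J) = (-1 + J)*(-6 + m))
(M(5, 10) + 76)*q(W) = ((6 - 1*5 - 6*10 + 10*5) + 76)*0 = ((6 - 5 - 60 + 50) + 76)*0 = (-9 + 76)*0 = 67*0 = 0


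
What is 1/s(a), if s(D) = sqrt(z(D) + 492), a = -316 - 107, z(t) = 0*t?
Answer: sqrt(123)/246 ≈ 0.045083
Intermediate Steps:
z(t) = 0
a = -423
s(D) = 2*sqrt(123) (s(D) = sqrt(0 + 492) = sqrt(492) = 2*sqrt(123))
1/s(a) = 1/(2*sqrt(123)) = sqrt(123)/246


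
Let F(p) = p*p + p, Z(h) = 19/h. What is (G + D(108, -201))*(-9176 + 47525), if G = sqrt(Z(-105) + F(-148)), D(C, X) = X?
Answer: -7708149 + 12783*sqrt(239857905)/35 ≈ -2.0517e+6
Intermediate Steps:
F(p) = p + p**2 (F(p) = p**2 + p = p + p**2)
G = sqrt(239857905)/105 (G = sqrt(19/(-105) - 148*(1 - 148)) = sqrt(19*(-1/105) - 148*(-147)) = sqrt(-19/105 + 21756) = sqrt(2284361/105) = sqrt(239857905)/105 ≈ 147.50)
(G + D(108, -201))*(-9176 + 47525) = (sqrt(239857905)/105 - 201)*(-9176 + 47525) = (-201 + sqrt(239857905)/105)*38349 = -7708149 + 12783*sqrt(239857905)/35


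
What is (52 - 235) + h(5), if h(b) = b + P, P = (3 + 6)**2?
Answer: -97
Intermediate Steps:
P = 81 (P = 9**2 = 81)
h(b) = 81 + b (h(b) = b + 81 = 81 + b)
(52 - 235) + h(5) = (52 - 235) + (81 + 5) = -183 + 86 = -97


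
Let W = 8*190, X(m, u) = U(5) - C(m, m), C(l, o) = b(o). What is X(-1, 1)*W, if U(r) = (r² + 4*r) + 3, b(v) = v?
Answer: 74480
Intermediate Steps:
U(r) = 3 + r² + 4*r
C(l, o) = o
X(m, u) = 48 - m (X(m, u) = (3 + 5² + 4*5) - m = (3 + 25 + 20) - m = 48 - m)
W = 1520
X(-1, 1)*W = (48 - 1*(-1))*1520 = (48 + 1)*1520 = 49*1520 = 74480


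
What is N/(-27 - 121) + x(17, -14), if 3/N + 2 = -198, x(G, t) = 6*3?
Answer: 532803/29600 ≈ 18.000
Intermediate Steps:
x(G, t) = 18
N = -3/200 (N = 3/(-2 - 198) = 3/(-200) = 3*(-1/200) = -3/200 ≈ -0.015000)
N/(-27 - 121) + x(17, -14) = -3/200/(-27 - 121) + 18 = -3/200/(-148) + 18 = -1/148*(-3/200) + 18 = 3/29600 + 18 = 532803/29600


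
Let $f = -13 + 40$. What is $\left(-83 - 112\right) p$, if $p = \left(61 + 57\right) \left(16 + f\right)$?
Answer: $-989430$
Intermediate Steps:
$f = 27$
$p = 5074$ ($p = \left(61 + 57\right) \left(16 + 27\right) = 118 \cdot 43 = 5074$)
$\left(-83 - 112\right) p = \left(-83 - 112\right) 5074 = \left(-195\right) 5074 = -989430$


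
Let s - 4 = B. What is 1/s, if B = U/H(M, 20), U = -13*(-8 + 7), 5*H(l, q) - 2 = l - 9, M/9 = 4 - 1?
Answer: 4/29 ≈ 0.13793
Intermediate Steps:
M = 27 (M = 9*(4 - 1) = 9*3 = 27)
H(l, q) = -7/5 + l/5 (H(l, q) = ⅖ + (l - 9)/5 = ⅖ + (-9 + l)/5 = ⅖ + (-9/5 + l/5) = -7/5 + l/5)
U = 13 (U = -13*(-1) = 13)
B = 13/4 (B = 13/(-7/5 + (⅕)*27) = 13/(-7/5 + 27/5) = 13/4 ≈ 3.2500)
s = 29/4 (s = 4 + 13/4 = 29/4 ≈ 7.2500)
1/s = 1/(29/4) = 4/29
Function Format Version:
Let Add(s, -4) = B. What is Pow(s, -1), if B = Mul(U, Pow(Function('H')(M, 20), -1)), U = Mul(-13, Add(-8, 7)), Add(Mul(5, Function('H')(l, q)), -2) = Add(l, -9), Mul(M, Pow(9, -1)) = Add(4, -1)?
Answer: Rational(4, 29) ≈ 0.13793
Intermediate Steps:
M = 27 (M = Mul(9, Add(4, -1)) = Mul(9, 3) = 27)
Function('H')(l, q) = Add(Rational(-7, 5), Mul(Rational(1, 5), l)) (Function('H')(l, q) = Add(Rational(2, 5), Mul(Rational(1, 5), Add(l, -9))) = Add(Rational(2, 5), Mul(Rational(1, 5), Add(-9, l))) = Add(Rational(2, 5), Add(Rational(-9, 5), Mul(Rational(1, 5), l))) = Add(Rational(-7, 5), Mul(Rational(1, 5), l)))
U = 13 (U = Mul(-13, -1) = 13)
B = Rational(13, 4) (B = Mul(13, Pow(Add(Rational(-7, 5), Mul(Rational(1, 5), 27)), -1)) = Mul(13, Pow(Add(Rational(-7, 5), Rational(27, 5)), -1)) = Mul(13, Pow(4, -1)) = Mul(13, Rational(1, 4)) = Rational(13, 4) ≈ 3.2500)
s = Rational(29, 4) (s = Add(4, Rational(13, 4)) = Rational(29, 4) ≈ 7.2500)
Pow(s, -1) = Pow(Rational(29, 4), -1) = Rational(4, 29)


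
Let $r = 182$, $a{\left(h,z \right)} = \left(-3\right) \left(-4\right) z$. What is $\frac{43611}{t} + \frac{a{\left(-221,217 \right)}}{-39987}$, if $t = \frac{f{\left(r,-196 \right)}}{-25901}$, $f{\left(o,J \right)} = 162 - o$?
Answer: $\frac{15056018665759}{266580} \approx 5.6478 \cdot 10^{7}$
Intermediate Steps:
$a{\left(h,z \right)} = 12 z$
$t = \frac{20}{25901}$ ($t = \frac{162 - 182}{-25901} = \left(162 - 182\right) \left(- \frac{1}{25901}\right) = \left(-20\right) \left(- \frac{1}{25901}\right) = \frac{20}{25901} \approx 0.00077217$)
$\frac{43611}{t} + \frac{a{\left(-221,217 \right)}}{-39987} = \frac{43611}{\frac{20}{25901}} + \frac{12 \cdot 217}{-39987} = 43611 \cdot \frac{25901}{20} + 2604 \left(- \frac{1}{39987}\right) = \frac{1129568511}{20} - \frac{868}{13329} = \frac{15056018665759}{266580}$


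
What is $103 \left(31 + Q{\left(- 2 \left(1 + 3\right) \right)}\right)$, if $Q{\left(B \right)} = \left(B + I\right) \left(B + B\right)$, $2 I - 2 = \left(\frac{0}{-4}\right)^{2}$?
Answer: $14729$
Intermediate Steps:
$I = 1$ ($I = 1 + \frac{\left(\frac{0}{-4}\right)^{2}}{2} = 1 + \frac{\left(0 \left(- \frac{1}{4}\right)\right)^{2}}{2} = 1 + \frac{0^{2}}{2} = 1 + \frac{1}{2} \cdot 0 = 1 + 0 = 1$)
$Q{\left(B \right)} = 2 B \left(1 + B\right)$ ($Q{\left(B \right)} = \left(B + 1\right) \left(B + B\right) = \left(1 + B\right) 2 B = 2 B \left(1 + B\right)$)
$103 \left(31 + Q{\left(- 2 \left(1 + 3\right) \right)}\right) = 103 \left(31 + 2 \left(- 2 \left(1 + 3\right)\right) \left(1 - 2 \left(1 + 3\right)\right)\right) = 103 \left(31 + 2 \left(\left(-2\right) 4\right) \left(1 - 8\right)\right) = 103 \left(31 + 2 \left(-8\right) \left(1 - 8\right)\right) = 103 \left(31 + 2 \left(-8\right) \left(-7\right)\right) = 103 \left(31 + 112\right) = 103 \cdot 143 = 14729$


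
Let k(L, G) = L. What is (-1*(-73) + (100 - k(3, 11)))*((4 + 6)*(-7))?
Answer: -11900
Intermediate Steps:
(-1*(-73) + (100 - k(3, 11)))*((4 + 6)*(-7)) = (-1*(-73) + (100 - 1*3))*((4 + 6)*(-7)) = (73 + (100 - 3))*(10*(-7)) = (73 + 97)*(-70) = 170*(-70) = -11900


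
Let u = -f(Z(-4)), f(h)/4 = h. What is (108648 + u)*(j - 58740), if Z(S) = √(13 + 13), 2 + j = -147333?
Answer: -22389636600 + 824300*√26 ≈ -2.2385e+10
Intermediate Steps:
j = -147335 (j = -2 - 147333 = -147335)
Z(S) = √26
f(h) = 4*h
u = -4*√26 ≈ -20.396
(108648 + u)*(j - 58740) = (108648 - 4*√26)*(-147335 - 58740) = (108648 - 4*√26)*(-206075) = -22389636600 + 824300*√26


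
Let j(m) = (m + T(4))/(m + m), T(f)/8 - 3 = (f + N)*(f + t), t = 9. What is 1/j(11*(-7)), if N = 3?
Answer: -154/675 ≈ -0.22815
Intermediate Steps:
T(f) = 24 + 8*(3 + f)*(9 + f) (T(f) = 24 + 8*((f + 3)*(f + 9)) = 24 + 8*((3 + f)*(9 + f)) = 24 + 8*(3 + f)*(9 + f))
j(m) = (752 + m)/(2*m) (j(m) = (m + (240 + 8*4**2 + 96*4))/(m + m) = (m + (240 + 8*16 + 384))/((2*m)) = (m + (240 + 128 + 384))*(1/(2*m)) = (m + 752)*(1/(2*m)) = (752 + m)*(1/(2*m)) = (752 + m)/(2*m))
1/j(11*(-7)) = 1/((752 + 11*(-7))/(2*((11*(-7))))) = 1/((1/2)*(752 - 77)/(-77)) = 1/((1/2)*(-1/77)*675) = 1/(-675/154) = -154/675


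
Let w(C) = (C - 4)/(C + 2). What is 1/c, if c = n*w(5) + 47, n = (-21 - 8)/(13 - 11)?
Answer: 14/629 ≈ 0.022258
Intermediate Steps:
n = -29/2 ≈ -14.500
w(C) = (-4 + C)/(2 + C)
c = 629/14 (c = -29*(-4 + 5)/(2*(2 + 5)) + 47 = -29/(2*7) + 47 = -29/14 + 47 = 629/14 ≈ 44.929)
1/c = 1/(629/14) = 14/629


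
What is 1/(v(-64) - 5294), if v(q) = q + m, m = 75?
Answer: -1/5283 ≈ -0.00018929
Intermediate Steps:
v(q) = 75 + q (v(q) = q + 75 = 75 + q)
1/(v(-64) - 5294) = 1/((75 - 64) - 5294) = 1/(11 - 5294) = 1/(-5283) = -1/5283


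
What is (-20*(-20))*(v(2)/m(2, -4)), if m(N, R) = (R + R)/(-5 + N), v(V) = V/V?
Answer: 150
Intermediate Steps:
v(V) = 1
m(N, R) = 2*R/(-5 + N) (m(N, R) = (2*R)/(-5 + N) = 2*R/(-5 + N))
(-20*(-20))*(v(2)/m(2, -4)) = (-20*(-20))*(1/(2*(-4)/(-5 + 2))) = 400*(1/(2*(-4)/(-3))) = 400*(1/(2*(-4)*(-1/3))) = 400*(1/(8/3)) = 400*(1*(3/8)) = 400*(3/8) = 150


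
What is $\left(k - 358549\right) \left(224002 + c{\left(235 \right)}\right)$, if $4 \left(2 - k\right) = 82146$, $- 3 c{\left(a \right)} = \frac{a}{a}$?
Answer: $- \frac{509492014835}{6} \approx -8.4915 \cdot 10^{10}$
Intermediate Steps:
$c{\left(a \right)} = - \frac{1}{3}$ ($c{\left(a \right)} = - \frac{a \frac{1}{a}}{3} = \left(- \frac{1}{3}\right) 1 = - \frac{1}{3}$)
$k = - \frac{41069}{2}$ ($k = 2 - \frac{41073}{2} = - \frac{41069}{2} \approx -20535.0$)
$\left(k - 358549\right) \left(224002 + c{\left(235 \right)}\right) = \left(- \frac{41069}{2} - 358549\right) \left(224002 - \frac{1}{3}\right) = \left(- \frac{758167}{2}\right) \frac{672005}{3} = - \frac{509492014835}{6}$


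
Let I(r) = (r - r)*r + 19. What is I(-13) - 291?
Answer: -272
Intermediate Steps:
I(r) = 19 (I(r) = 0*r + 19 = 0 + 19 = 19)
I(-13) - 291 = 19 - 291 = -272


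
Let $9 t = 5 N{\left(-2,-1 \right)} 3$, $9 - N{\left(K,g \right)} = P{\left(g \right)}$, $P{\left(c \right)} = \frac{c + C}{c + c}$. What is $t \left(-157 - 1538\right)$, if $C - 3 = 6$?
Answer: $-36725$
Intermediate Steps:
$C = 9$ ($C = 3 + 6 = 9$)
$P{\left(c \right)} = \frac{9 + c}{2 c}$ ($P{\left(c \right)} = \frac{c + 9}{c + c} = \frac{9 + c}{2 c}$)
$N{\left(K,g \right)} = 9 - \frac{9 + g}{2 g}$
$t = \frac{65}{3}$ ($t = \frac{5 \frac{-9 + 17 \left(-1\right)}{2 \left(-1\right)} 3}{9} = \frac{5 \cdot \frac{1}{2} \left(-1\right) \left(-9 - 17\right) 3}{9} = \frac{5 \cdot \frac{1}{2} \left(-1\right) \left(-26\right) 3}{9} = \frac{5 \cdot 13 \cdot 3}{9} = \frac{65 \cdot 3}{9} = \frac{1}{9} \cdot 195 = \frac{65}{3} \approx 21.667$)
$t \left(-157 - 1538\right) = \frac{65 \left(-157 - 1538\right)}{3} = \frac{65}{3} \left(-1695\right) = -36725$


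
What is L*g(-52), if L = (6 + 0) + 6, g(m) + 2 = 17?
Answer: 180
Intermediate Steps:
g(m) = 15 (g(m) = -2 + 17 = 15)
L = 12 (L = 6 + 6 = 12)
L*g(-52) = 12*15 = 180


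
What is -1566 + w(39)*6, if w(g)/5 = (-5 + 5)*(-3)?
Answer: -1566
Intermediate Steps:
w(g) = 0 (w(g) = 5*((-5 + 5)*(-3)) = 5*(0*(-3)) = 5*0 = 0)
-1566 + w(39)*6 = -1566 + 0*6 = -1566 + 0 = -1566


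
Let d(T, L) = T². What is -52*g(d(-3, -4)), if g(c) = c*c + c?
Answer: -4680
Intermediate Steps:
g(c) = c + c² (g(c) = c² + c = c + c²)
-52*g(d(-3, -4)) = -52*(-3)²*(1 + (-3)²) = -468*(1 + 9) = -468*10 = -52*90 = -4680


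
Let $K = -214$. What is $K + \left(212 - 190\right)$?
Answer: $-192$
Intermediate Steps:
$K + \left(212 - 190\right) = -214 + \left(212 - 190\right) = -214 + 22 = -192$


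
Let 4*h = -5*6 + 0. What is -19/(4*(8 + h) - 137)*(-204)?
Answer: -1292/45 ≈ -28.711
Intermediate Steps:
h = -15/2 (h = (-5*6 + 0)/4 = (-30 + 0)/4 = (1/4)*(-30) = -15/2 ≈ -7.5000)
-19/(4*(8 + h) - 137)*(-204) = -19/(4*(8 - 15/2) - 137)*(-204) = -19/(4*(1/2) - 137)*(-204) = -19/(2 - 137)*(-204) = -19/(-135)*(-204) = -19*(-1/135)*(-204) = (19/135)*(-204) = -1292/45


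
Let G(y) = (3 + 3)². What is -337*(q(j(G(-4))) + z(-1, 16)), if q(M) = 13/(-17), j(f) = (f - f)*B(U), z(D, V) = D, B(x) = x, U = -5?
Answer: 10110/17 ≈ 594.71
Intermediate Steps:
G(y) = 36 (G(y) = 6² = 36)
j(f) = 0 (j(f) = (f - f)*(-5) = 0*(-5) = 0)
q(M) = -13/17 (q(M) = 13*(-1/17) = -13/17)
-337*(q(j(G(-4))) + z(-1, 16)) = -337*(-13/17 - 1) = -337*(-30/17) = 10110/17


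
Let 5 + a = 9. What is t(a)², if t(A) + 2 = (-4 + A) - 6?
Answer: 64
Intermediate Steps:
a = 4 (a = -5 + 9 = 4)
t(A) = -12 + A (t(A) = -2 + ((-4 + A) - 6) = -2 + (-10 + A) = -12 + A)
t(a)² = (-12 + 4)² = (-8)² = 64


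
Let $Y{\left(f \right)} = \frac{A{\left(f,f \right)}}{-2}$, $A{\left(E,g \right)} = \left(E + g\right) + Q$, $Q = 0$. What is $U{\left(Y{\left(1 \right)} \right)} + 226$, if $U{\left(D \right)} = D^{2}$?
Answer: $227$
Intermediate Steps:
$A{\left(E,g \right)} = E + g$ ($A{\left(E,g \right)} = \left(E + g\right) + 0 = E + g$)
$Y{\left(f \right)} = - f$ ($Y{\left(f \right)} = \frac{f + f}{-2} = 2 f \left(- \frac{1}{2}\right) = - f$)
$U{\left(Y{\left(1 \right)} \right)} + 226 = \left(\left(-1\right) 1\right)^{2} + 226 = \left(-1\right)^{2} + 226 = 1 + 226 = 227$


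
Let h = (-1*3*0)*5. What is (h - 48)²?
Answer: 2304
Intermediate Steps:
h = 0 (h = -3*0*5 = 0*5 = 0)
(h - 48)² = (0 - 48)² = (-48)² = 2304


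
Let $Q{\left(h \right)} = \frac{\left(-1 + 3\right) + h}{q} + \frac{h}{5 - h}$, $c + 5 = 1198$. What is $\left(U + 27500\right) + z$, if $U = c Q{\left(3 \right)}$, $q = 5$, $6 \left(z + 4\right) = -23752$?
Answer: $\frac{159119}{6} \approx 26520.0$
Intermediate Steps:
$z = - \frac{11888}{3}$ ($z = -4 + \frac{1}{6} \left(-23752\right) = -4 - \frac{11876}{3} = - \frac{11888}{3} \approx -3962.7$)
$c = 1193$ ($c = -5 + 1198 = 1193$)
$Q{\left(h \right)} = \frac{2}{5} + \frac{h}{5} + \frac{h}{5 - h}$ ($Q{\left(h \right)} = \frac{\left(-1 + 3\right) + h}{5} + \frac{h}{5 - h} = \left(2 + h\right) \frac{1}{5} + \frac{h}{5 - h} = \left(\frac{2}{5} + \frac{h}{5}\right) + \frac{h}{5 - h} = \frac{2}{5} + \frac{h}{5} + \frac{h}{5 - h}$)
$U = \frac{5965}{2}$ ($U = 1193 \frac{-10 + 3^{2} - 24}{5 \left(-5 + 3\right)} = 1193 \frac{-10 + 9 - 24}{5 \left(-2\right)} = 1193 \cdot \frac{1}{5} \left(- \frac{1}{2}\right) \left(-25\right) = 1193 \cdot \frac{5}{2} = \frac{5965}{2} \approx 2982.5$)
$\left(U + 27500\right) + z = \left(\frac{5965}{2} + 27500\right) - \frac{11888}{3} = \frac{60965}{2} - \frac{11888}{3} = \frac{159119}{6}$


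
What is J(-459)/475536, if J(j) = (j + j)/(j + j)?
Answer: 1/475536 ≈ 2.1029e-6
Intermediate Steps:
J(j) = 1 (J(j) = (2*j)/((2*j)) = (2*j)*(1/(2*j)) = 1)
J(-459)/475536 = 1/475536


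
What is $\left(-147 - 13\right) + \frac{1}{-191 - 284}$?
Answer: $- \frac{76001}{475} \approx -160.0$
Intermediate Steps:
$\left(-147 - 13\right) + \frac{1}{-191 - 284} = -160 + \frac{1}{-475} = -160 - \frac{1}{475} = - \frac{76001}{475}$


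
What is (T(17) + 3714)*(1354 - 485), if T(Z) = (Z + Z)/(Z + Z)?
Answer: 3228335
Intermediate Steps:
T(Z) = 1 (T(Z) = (2*Z)/((2*Z)) = (2*Z)*(1/(2*Z)) = 1)
(T(17) + 3714)*(1354 - 485) = (1 + 3714)*(1354 - 485) = 3715*869 = 3228335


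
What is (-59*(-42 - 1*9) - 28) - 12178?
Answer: -9197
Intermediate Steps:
(-59*(-42 - 1*9) - 28) - 12178 = (-59*(-42 - 9) - 28) - 12178 = (-59*(-51) - 28) - 12178 = (3009 - 28) - 12178 = 2981 - 12178 = -9197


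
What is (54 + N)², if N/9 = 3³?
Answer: 88209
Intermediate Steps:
N = 243 (N = 9*3³ = 9*27 = 243)
(54 + N)² = (54 + 243)² = 297² = 88209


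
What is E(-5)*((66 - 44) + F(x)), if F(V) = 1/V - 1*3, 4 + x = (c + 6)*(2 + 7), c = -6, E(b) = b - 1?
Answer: -225/2 ≈ -112.50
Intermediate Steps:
E(b) = -1 + b
x = -4 (x = -4 + (-6 + 6)*(2 + 7) = -4 + 0*9 = -4 + 0 = -4)
F(V) = -3 + 1/V (F(V) = 1/V - 3 = -3 + 1/V)
E(-5)*((66 - 44) + F(x)) = (-1 - 5)*((66 - 44) + (-3 + 1/(-4))) = -6*(22 + (-3 - ¼)) = -6*(22 - 13/4) = -6*75/4 = -225/2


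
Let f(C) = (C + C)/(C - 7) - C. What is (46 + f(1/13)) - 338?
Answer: -170878/585 ≈ -292.10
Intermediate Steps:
f(C) = -C + 2*C/(-7 + C) (f(C) = (2*C)/(-7 + C) - C = 2*C/(-7 + C) - C = -C + 2*C/(-7 + C))
(46 + f(1/13)) - 338 = (46 + (9 - 1/13)/(13*(-7 + 1/13))) - 338 = (46 + (9 - 1*1/13)/(13*(-7 + 1/13))) - 338 = (46 + (9 - 1/13)/(13*(-90/13))) - 338 = (46 + (1/13)*(-13/90)*(116/13)) - 338 = (46 - 58/585) - 338 = 26852/585 - 338 = -170878/585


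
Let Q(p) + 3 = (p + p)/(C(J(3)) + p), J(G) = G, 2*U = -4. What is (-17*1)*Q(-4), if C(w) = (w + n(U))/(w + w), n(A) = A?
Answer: 357/23 ≈ 15.522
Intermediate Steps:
U = -2 (U = (½)*(-4) = -2)
C(w) = (-2 + w)/(2*w) (C(w) = (w - 2)/(w + w) = (-2 + w)/((2*w)) = (-2 + w)*(1/(2*w)) = (-2 + w)/(2*w))
Q(p) = -3 + 2*p/(⅙ + p) (Q(p) = -3 + (p + p)/((½)*(-2 + 3)/3 + p) = -3 + (2*p)/((½)*(⅓)*1 + p) = -3 + (2*p)/(⅙ + p) = -3 + 2*p/(⅙ + p))
(-17*1)*Q(-4) = (-17*1)*(3*(-1 - 2*(-4))/(1 + 6*(-4))) = -51*(-1 + 8)/(1 - 24) = -51*7/(-23) = -51*(-1)*7/23 = -17*(-21/23) = 357/23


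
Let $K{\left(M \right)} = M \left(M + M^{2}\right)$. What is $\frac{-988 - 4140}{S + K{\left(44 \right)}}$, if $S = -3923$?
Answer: $- \frac{5128}{83197} \approx -0.061637$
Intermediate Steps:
$\frac{-988 - 4140}{S + K{\left(44 \right)}} = \frac{-988 - 4140}{-3923 + 44^{2} \left(1 + 44\right)} = - \frac{5128}{-3923 + 1936 \cdot 45} = - \frac{5128}{-3923 + 87120} = - \frac{5128}{83197}$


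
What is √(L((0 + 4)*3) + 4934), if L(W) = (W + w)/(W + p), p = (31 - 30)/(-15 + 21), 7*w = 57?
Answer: 2*√322200830/511 ≈ 70.254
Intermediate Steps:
w = 57/7 (w = (⅐)*57 = 57/7 ≈ 8.1429)
p = ⅙ (p = 1/6 = 1*(⅙) = ⅙ ≈ 0.16667)
L(W) = (57/7 + W)/(⅙ + W) (L(W) = (W + 57/7)/(W + ⅙) = (57/7 + W)/(⅙ + W))
√(L((0 + 4)*3) + 4934) = √(6*(57 + 7*((0 + 4)*3))/(7*(1 + 6*((0 + 4)*3))) + 4934) = √(6*(57 + 7*(4*3))/(7*(1 + 6*(4*3))) + 4934) = √(6*(57 + 7*12)/(7*(1 + 6*12)) + 4934) = √(6*(57 + 84)/(7*(1 + 72)) + 4934) = √((6/7)*141/73 + 4934) = √((6/7)*(1/73)*141 + 4934) = √(846/511 + 4934) = √(2522120/511) = 2*√322200830/511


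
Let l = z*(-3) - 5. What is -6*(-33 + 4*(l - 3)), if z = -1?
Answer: 318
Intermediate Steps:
l = -2 (l = -1*(-3) - 5 = 3 - 5 = -2)
-6*(-33 + 4*(l - 3)) = -6*(-33 + 4*(-2 - 3)) = -6*(-33 + 4*(-5)) = -6*(-33 - 20) = -6*(-53) = 318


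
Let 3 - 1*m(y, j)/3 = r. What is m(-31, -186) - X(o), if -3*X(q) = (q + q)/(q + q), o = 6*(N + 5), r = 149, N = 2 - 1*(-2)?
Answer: -1313/3 ≈ -437.67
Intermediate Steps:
N = 4 (N = 2 + 2 = 4)
m(y, j) = -438 (m(y, j) = 9 - 3*149 = 9 - 447 = -438)
o = 54 (o = 6*(4 + 5) = 6*9 = 54)
X(q) = -1/3 (X(q) = -(q + q)/(3*(q + q)) = -2*q/(3*(2*q)) = -2*q*1/(2*q)/3 = -1/3*1 = -1/3)
m(-31, -186) - X(o) = -438 - 1*(-1/3) = -438 + 1/3 = -1313/3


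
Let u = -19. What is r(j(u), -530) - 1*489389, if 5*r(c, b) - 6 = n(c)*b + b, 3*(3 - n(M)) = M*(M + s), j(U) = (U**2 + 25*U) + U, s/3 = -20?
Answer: 6257393/15 ≈ 4.1716e+5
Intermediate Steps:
s = -60 (s = 3*(-20) = -60)
j(U) = U**2 + 26*U
n(M) = 3 - M*(-60 + M)/3 (n(M) = 3 - M*(M - 60)/3 = 3 - M*(-60 + M)/3)
r(c, b) = 6/5 + b/5 + b*(3 + 20*c - c**2/3)/5 (r(c, b) = 6/5 + ((3 + 20*c - c**2/3)*b + b)/5 = 6/5 + (b*(3 + 20*c - c**2/3) + b)/5 = 6/5 + (b + b*(3 + 20*c - c**2/3))/5 = 6/5 + (b/5 + b*(3 + 20*c - c**2/3)/5) = 6/5 + b/5 + b*(3 + 20*c - c**2/3)/5)
r(j(u), -530) - 1*489389 = (6/5 + (1/5)*(-530) - 1/15*(-530)*(-9 + (-19*(26 - 19))**2 - (-1140)*(26 - 19))) - 1*489389 = (6/5 - 106 - 1/15*(-530)*(-9 + (-19*7)**2 - (-1140)*7)) - 489389 = (6/5 - 106 - 1/15*(-530)*(-9 + (-133)**2 - 60*(-133))) - 489389 = (6/5 - 106 - 1/15*(-530)*(-9 + 17689 + 7980)) - 489389 = (6/5 - 106 - 1/15*(-530)*25660) - 489389 = (6/5 - 106 + 2719960/3) - 489389 = 13598228/15 - 489389 = 6257393/15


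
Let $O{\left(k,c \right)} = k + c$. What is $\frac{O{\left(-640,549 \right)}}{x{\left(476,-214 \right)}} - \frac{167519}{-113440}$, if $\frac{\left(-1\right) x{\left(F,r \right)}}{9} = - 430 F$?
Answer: $\frac{1102070633}{746321760} \approx 1.4767$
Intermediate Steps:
$x{\left(F,r \right)} = 3870 F$ ($x{\left(F,r \right)} = - 9 \left(- 430 F\right) = 3870 F$)
$O{\left(k,c \right)} = c + k$
$\frac{O{\left(-640,549 \right)}}{x{\left(476,-214 \right)}} - \frac{167519}{-113440} = \frac{549 - 640}{3870 \cdot 476} - \frac{167519}{-113440} = - \frac{91}{1842120} - - \frac{167519}{113440} = \left(-91\right) \frac{1}{1842120} + \frac{167519}{113440} = - \frac{13}{263160} + \frac{167519}{113440} = \frac{1102070633}{746321760}$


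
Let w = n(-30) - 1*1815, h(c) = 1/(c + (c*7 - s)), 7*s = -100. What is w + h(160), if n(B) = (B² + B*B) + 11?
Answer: -36233/9060 ≈ -3.9992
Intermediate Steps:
s = -100/7 (s = (⅐)*(-100) = -100/7 ≈ -14.286)
n(B) = 11 + 2*B² (n(B) = (B² + B²) + 11 = 2*B² + 11 = 11 + 2*B²)
h(c) = 1/(100/7 + 8*c) (h(c) = 1/(c + (c*7 - 1*(-100/7))) = 1/(c + (7*c + 100/7)) = 1/(c + (100/7 + 7*c)) = 1/(100/7 + 8*c))
w = -4 (w = (11 + 2*(-30)²) - 1*1815 = (11 + 2*900) - 1815 = (11 + 1800) - 1815 = 1811 - 1815 = -4)
w + h(160) = -4 + 7/(4*(25 + 14*160)) = -4 + 7/(4*(25 + 2240)) = -4 + (7/4)/2265 = -4 + (7/4)*(1/2265) = -4 + 7/9060 = -36233/9060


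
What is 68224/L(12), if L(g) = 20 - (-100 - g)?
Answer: 17056/33 ≈ 516.85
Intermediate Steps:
L(g) = 120 + g (L(g) = 20 + (100 + g) = 120 + g)
68224/L(12) = 68224/(120 + 12) = 68224/132 = 68224*(1/132) = 17056/33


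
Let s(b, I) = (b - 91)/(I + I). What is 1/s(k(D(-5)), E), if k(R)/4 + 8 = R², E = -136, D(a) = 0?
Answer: 272/123 ≈ 2.2114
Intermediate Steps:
k(R) = -32 + 4*R²
s(b, I) = (-91 + b)/(2*I) (s(b, I) = (-91 + b)/((2*I)) = (-91 + b)*(1/(2*I)) = (-91 + b)/(2*I))
1/s(k(D(-5)), E) = 1/((½)*(-91 + (-32 + 4*0²))/(-136)) = 1/((½)*(-1/136)*(-91 + (-32 + 4*0))) = 1/((½)*(-1/136)*(-91 + (-32 + 0))) = 1/((½)*(-1/136)*(-91 - 32)) = 1/((½)*(-1/136)*(-123)) = 1/(123/272) = 272/123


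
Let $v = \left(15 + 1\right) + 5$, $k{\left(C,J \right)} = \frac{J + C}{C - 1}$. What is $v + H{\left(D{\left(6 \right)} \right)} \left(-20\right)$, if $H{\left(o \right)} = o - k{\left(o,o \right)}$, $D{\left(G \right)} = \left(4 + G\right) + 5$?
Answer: $- \frac{1653}{7} \approx -236.14$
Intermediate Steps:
$k{\left(C,J \right)} = \frac{C + J}{-1 + C}$
$v = 21$ ($v = 16 + 5 = 21$)
$D{\left(G \right)} = 9 + G$
$H{\left(o \right)} = o - \frac{2 o}{-1 + o}$ ($H{\left(o \right)} = o - \frac{o + o}{-1 + o} = o - \frac{2 o}{-1 + o}$)
$v + H{\left(D{\left(6 \right)} \right)} \left(-20\right) = 21 + \frac{\left(9 + 6\right) \left(-3 + \left(9 + 6\right)\right)}{-1 + \left(9 + 6\right)} \left(-20\right) = 21 + \frac{15 \left(-3 + 15\right)}{-1 + 15} \left(-20\right) = 21 + 15 \cdot \frac{1}{14} \cdot 12 \left(-20\right) = 21 + \frac{90}{7} \left(-20\right) = 21 - \frac{1800}{7} = - \frac{1653}{7}$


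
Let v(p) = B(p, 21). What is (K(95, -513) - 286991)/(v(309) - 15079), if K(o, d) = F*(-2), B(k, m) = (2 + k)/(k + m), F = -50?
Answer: 94674030/4975759 ≈ 19.027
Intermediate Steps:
B(k, m) = (2 + k)/(k + m)
v(p) = (2 + p)/(21 + p) (v(p) = (2 + p)/(p + 21) = (2 + p)/(21 + p))
K(o, d) = 100 (K(o, d) = -50*(-2) = 100)
(K(95, -513) - 286991)/(v(309) - 15079) = (100 - 286991)/((2 + 309)/(21 + 309) - 15079) = -286891/(311/330 - 15079) = -286891/(-4975759/330) = -286891*(-330/4975759) = 94674030/4975759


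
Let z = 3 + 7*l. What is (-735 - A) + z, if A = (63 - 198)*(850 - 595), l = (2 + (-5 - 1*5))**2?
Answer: 34141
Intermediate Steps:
l = 64 (l = (2 + (-5 - 5))**2 = (2 - 10)**2 = (-8)**2 = 64)
z = 451 (z = 3 + 7*64 = 3 + 448 = 451)
A = -34425 (A = -135*255 = -34425)
(-735 - A) + z = (-735 - 1*(-34425)) + 451 = (-735 + 34425) + 451 = 33690 + 451 = 34141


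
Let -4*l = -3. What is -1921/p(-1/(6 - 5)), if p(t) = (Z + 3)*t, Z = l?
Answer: 7684/15 ≈ 512.27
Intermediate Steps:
l = ¾ (l = -¼*(-3) = ¾ ≈ 0.75000)
Z = ¾ ≈ 0.75000
p(t) = 15*t/4 (p(t) = (¾ + 3)*t = 15*t/4)
-1921/p(-1/(6 - 5)) = -1921/(15*(-1/(6 - 5))/4) = -1921/(15*(-1/1)/4) = -1921/(15*(-1*1)/4) = -1921/((15/4)*(-1)) = -1921/(-15/4) = -1921*(-4/15) = 7684/15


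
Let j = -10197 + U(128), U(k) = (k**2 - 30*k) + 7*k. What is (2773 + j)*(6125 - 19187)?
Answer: -78580992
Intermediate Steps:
U(k) = k**2 - 23*k
j = 3243 (j = -10197 + 128*(-23 + 128) = -10197 + 128*105 = -10197 + 13440 = 3243)
(2773 + j)*(6125 - 19187) = (2773 + 3243)*(6125 - 19187) = 6016*(-13062) = -78580992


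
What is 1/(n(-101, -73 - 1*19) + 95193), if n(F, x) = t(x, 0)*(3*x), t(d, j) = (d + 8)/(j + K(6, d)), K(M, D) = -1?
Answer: 1/72009 ≈ 1.3887e-5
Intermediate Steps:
t(d, j) = (8 + d)/(-1 + j) (t(d, j) = (d + 8)/(j - 1) = (8 + d)/(-1 + j))
n(F, x) = 3*x*(-8 - x) (n(F, x) = ((8 + x)/(-1 + 0))*(3*x) = ((8 + x)/(-1))*(3*x) = (-(8 + x))*(3*x) = (-8 - x)*(3*x) = 3*x*(-8 - x))
1/(n(-101, -73 - 1*19) + 95193) = 1/(3*(-73 - 1*19)*(-8 - (-73 - 1*19)) + 95193) = 1/(3*(-73 - 19)*(-8 - (-73 - 19)) + 95193) = 1/(3*(-92)*(-8 - 1*(-92)) + 95193) = 1/(3*(-92)*(-8 + 92) + 95193) = 1/(3*(-92)*84 + 95193) = 1/(-23184 + 95193) = 1/72009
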